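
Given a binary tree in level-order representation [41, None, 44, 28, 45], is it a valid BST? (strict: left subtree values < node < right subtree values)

Level-order array: [41, None, 44, 28, 45]
Validate using subtree bounds (lo, hi): at each node, require lo < value < hi,
then recurse left with hi=value and right with lo=value.
Preorder trace (stopping at first violation):
  at node 41 with bounds (-inf, +inf): OK
  at node 44 with bounds (41, +inf): OK
  at node 28 with bounds (41, 44): VIOLATION
Node 28 violates its bound: not (41 < 28 < 44).
Result: Not a valid BST


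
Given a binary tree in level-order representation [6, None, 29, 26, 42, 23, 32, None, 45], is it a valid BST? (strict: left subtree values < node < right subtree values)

Level-order array: [6, None, 29, 26, 42, 23, 32, None, 45]
Validate using subtree bounds (lo, hi): at each node, require lo < value < hi,
then recurse left with hi=value and right with lo=value.
Preorder trace (stopping at first violation):
  at node 6 with bounds (-inf, +inf): OK
  at node 29 with bounds (6, +inf): OK
  at node 26 with bounds (6, 29): OK
  at node 23 with bounds (6, 26): OK
  at node 32 with bounds (26, 29): VIOLATION
Node 32 violates its bound: not (26 < 32 < 29).
Result: Not a valid BST


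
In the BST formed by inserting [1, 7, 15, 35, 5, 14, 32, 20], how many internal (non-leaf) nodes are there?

Tree built from: [1, 7, 15, 35, 5, 14, 32, 20]
Tree (level-order array): [1, None, 7, 5, 15, None, None, 14, 35, None, None, 32, None, 20]
Rule: An internal node has at least one child.
Per-node child counts:
  node 1: 1 child(ren)
  node 7: 2 child(ren)
  node 5: 0 child(ren)
  node 15: 2 child(ren)
  node 14: 0 child(ren)
  node 35: 1 child(ren)
  node 32: 1 child(ren)
  node 20: 0 child(ren)
Matching nodes: [1, 7, 15, 35, 32]
Count of internal (non-leaf) nodes: 5


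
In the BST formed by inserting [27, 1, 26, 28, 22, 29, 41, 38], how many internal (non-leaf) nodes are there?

Tree built from: [27, 1, 26, 28, 22, 29, 41, 38]
Tree (level-order array): [27, 1, 28, None, 26, None, 29, 22, None, None, 41, None, None, 38]
Rule: An internal node has at least one child.
Per-node child counts:
  node 27: 2 child(ren)
  node 1: 1 child(ren)
  node 26: 1 child(ren)
  node 22: 0 child(ren)
  node 28: 1 child(ren)
  node 29: 1 child(ren)
  node 41: 1 child(ren)
  node 38: 0 child(ren)
Matching nodes: [27, 1, 26, 28, 29, 41]
Count of internal (non-leaf) nodes: 6


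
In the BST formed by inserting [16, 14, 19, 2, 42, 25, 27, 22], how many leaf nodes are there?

Tree built from: [16, 14, 19, 2, 42, 25, 27, 22]
Tree (level-order array): [16, 14, 19, 2, None, None, 42, None, None, 25, None, 22, 27]
Rule: A leaf has 0 children.
Per-node child counts:
  node 16: 2 child(ren)
  node 14: 1 child(ren)
  node 2: 0 child(ren)
  node 19: 1 child(ren)
  node 42: 1 child(ren)
  node 25: 2 child(ren)
  node 22: 0 child(ren)
  node 27: 0 child(ren)
Matching nodes: [2, 22, 27]
Count of leaf nodes: 3


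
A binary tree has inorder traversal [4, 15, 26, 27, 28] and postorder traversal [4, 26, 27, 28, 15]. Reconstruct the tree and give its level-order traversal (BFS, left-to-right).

Inorder:   [4, 15, 26, 27, 28]
Postorder: [4, 26, 27, 28, 15]
Algorithm: postorder visits root last, so walk postorder right-to-left;
each value is the root of the current inorder slice — split it at that
value, recurse on the right subtree first, then the left.
Recursive splits:
  root=15; inorder splits into left=[4], right=[26, 27, 28]
  root=28; inorder splits into left=[26, 27], right=[]
  root=27; inorder splits into left=[26], right=[]
  root=26; inorder splits into left=[], right=[]
  root=4; inorder splits into left=[], right=[]
Reconstructed level-order: [15, 4, 28, 27, 26]


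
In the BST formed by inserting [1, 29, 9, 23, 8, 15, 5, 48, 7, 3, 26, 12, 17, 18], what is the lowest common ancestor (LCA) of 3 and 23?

Tree insertion order: [1, 29, 9, 23, 8, 15, 5, 48, 7, 3, 26, 12, 17, 18]
Tree (level-order array): [1, None, 29, 9, 48, 8, 23, None, None, 5, None, 15, 26, 3, 7, 12, 17, None, None, None, None, None, None, None, None, None, 18]
In a BST, the LCA of p=3, q=23 is the first node v on the
root-to-leaf path with p <= v <= q (go left if both < v, right if both > v).
Walk from root:
  at 1: both 3 and 23 > 1, go right
  at 29: both 3 and 23 < 29, go left
  at 9: 3 <= 9 <= 23, this is the LCA
LCA = 9


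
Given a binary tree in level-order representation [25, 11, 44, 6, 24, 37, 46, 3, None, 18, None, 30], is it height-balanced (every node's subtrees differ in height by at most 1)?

Tree (level-order array): [25, 11, 44, 6, 24, 37, 46, 3, None, 18, None, 30]
Definition: a tree is height-balanced if, at every node, |h(left) - h(right)| <= 1 (empty subtree has height -1).
Bottom-up per-node check:
  node 3: h_left=-1, h_right=-1, diff=0 [OK], height=0
  node 6: h_left=0, h_right=-1, diff=1 [OK], height=1
  node 18: h_left=-1, h_right=-1, diff=0 [OK], height=0
  node 24: h_left=0, h_right=-1, diff=1 [OK], height=1
  node 11: h_left=1, h_right=1, diff=0 [OK], height=2
  node 30: h_left=-1, h_right=-1, diff=0 [OK], height=0
  node 37: h_left=0, h_right=-1, diff=1 [OK], height=1
  node 46: h_left=-1, h_right=-1, diff=0 [OK], height=0
  node 44: h_left=1, h_right=0, diff=1 [OK], height=2
  node 25: h_left=2, h_right=2, diff=0 [OK], height=3
All nodes satisfy the balance condition.
Result: Balanced


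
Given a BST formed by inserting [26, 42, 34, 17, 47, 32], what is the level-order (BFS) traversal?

Tree insertion order: [26, 42, 34, 17, 47, 32]
Tree (level-order array): [26, 17, 42, None, None, 34, 47, 32]
BFS from the root, enqueuing left then right child of each popped node:
  queue [26] -> pop 26, enqueue [17, 42], visited so far: [26]
  queue [17, 42] -> pop 17, enqueue [none], visited so far: [26, 17]
  queue [42] -> pop 42, enqueue [34, 47], visited so far: [26, 17, 42]
  queue [34, 47] -> pop 34, enqueue [32], visited so far: [26, 17, 42, 34]
  queue [47, 32] -> pop 47, enqueue [none], visited so far: [26, 17, 42, 34, 47]
  queue [32] -> pop 32, enqueue [none], visited so far: [26, 17, 42, 34, 47, 32]
Result: [26, 17, 42, 34, 47, 32]


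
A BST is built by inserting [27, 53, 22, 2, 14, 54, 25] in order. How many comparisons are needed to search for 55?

Search path for 55: 27 -> 53 -> 54
Found: False
Comparisons: 3


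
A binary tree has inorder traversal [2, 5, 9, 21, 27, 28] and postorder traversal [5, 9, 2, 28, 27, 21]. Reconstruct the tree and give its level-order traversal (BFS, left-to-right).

Inorder:   [2, 5, 9, 21, 27, 28]
Postorder: [5, 9, 2, 28, 27, 21]
Algorithm: postorder visits root last, so walk postorder right-to-left;
each value is the root of the current inorder slice — split it at that
value, recurse on the right subtree first, then the left.
Recursive splits:
  root=21; inorder splits into left=[2, 5, 9], right=[27, 28]
  root=27; inorder splits into left=[], right=[28]
  root=28; inorder splits into left=[], right=[]
  root=2; inorder splits into left=[], right=[5, 9]
  root=9; inorder splits into left=[5], right=[]
  root=5; inorder splits into left=[], right=[]
Reconstructed level-order: [21, 2, 27, 9, 28, 5]


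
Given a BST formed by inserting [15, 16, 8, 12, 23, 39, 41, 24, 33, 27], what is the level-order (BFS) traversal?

Tree insertion order: [15, 16, 8, 12, 23, 39, 41, 24, 33, 27]
Tree (level-order array): [15, 8, 16, None, 12, None, 23, None, None, None, 39, 24, 41, None, 33, None, None, 27]
BFS from the root, enqueuing left then right child of each popped node:
  queue [15] -> pop 15, enqueue [8, 16], visited so far: [15]
  queue [8, 16] -> pop 8, enqueue [12], visited so far: [15, 8]
  queue [16, 12] -> pop 16, enqueue [23], visited so far: [15, 8, 16]
  queue [12, 23] -> pop 12, enqueue [none], visited so far: [15, 8, 16, 12]
  queue [23] -> pop 23, enqueue [39], visited so far: [15, 8, 16, 12, 23]
  queue [39] -> pop 39, enqueue [24, 41], visited so far: [15, 8, 16, 12, 23, 39]
  queue [24, 41] -> pop 24, enqueue [33], visited so far: [15, 8, 16, 12, 23, 39, 24]
  queue [41, 33] -> pop 41, enqueue [none], visited so far: [15, 8, 16, 12, 23, 39, 24, 41]
  queue [33] -> pop 33, enqueue [27], visited so far: [15, 8, 16, 12, 23, 39, 24, 41, 33]
  queue [27] -> pop 27, enqueue [none], visited so far: [15, 8, 16, 12, 23, 39, 24, 41, 33, 27]
Result: [15, 8, 16, 12, 23, 39, 24, 41, 33, 27]


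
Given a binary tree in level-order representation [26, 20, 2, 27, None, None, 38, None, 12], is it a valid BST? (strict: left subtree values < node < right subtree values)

Level-order array: [26, 20, 2, 27, None, None, 38, None, 12]
Validate using subtree bounds (lo, hi): at each node, require lo < value < hi,
then recurse left with hi=value and right with lo=value.
Preorder trace (stopping at first violation):
  at node 26 with bounds (-inf, +inf): OK
  at node 20 with bounds (-inf, 26): OK
  at node 27 with bounds (-inf, 20): VIOLATION
Node 27 violates its bound: not (-inf < 27 < 20).
Result: Not a valid BST


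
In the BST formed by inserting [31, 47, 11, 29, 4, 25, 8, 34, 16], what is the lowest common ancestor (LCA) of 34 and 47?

Tree insertion order: [31, 47, 11, 29, 4, 25, 8, 34, 16]
Tree (level-order array): [31, 11, 47, 4, 29, 34, None, None, 8, 25, None, None, None, None, None, 16]
In a BST, the LCA of p=34, q=47 is the first node v on the
root-to-leaf path with p <= v <= q (go left if both < v, right if both > v).
Walk from root:
  at 31: both 34 and 47 > 31, go right
  at 47: 34 <= 47 <= 47, this is the LCA
LCA = 47


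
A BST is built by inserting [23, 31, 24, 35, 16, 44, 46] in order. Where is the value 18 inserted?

Starting tree (level order): [23, 16, 31, None, None, 24, 35, None, None, None, 44, None, 46]
Insertion path: 23 -> 16
Result: insert 18 as right child of 16
Final tree (level order): [23, 16, 31, None, 18, 24, 35, None, None, None, None, None, 44, None, 46]


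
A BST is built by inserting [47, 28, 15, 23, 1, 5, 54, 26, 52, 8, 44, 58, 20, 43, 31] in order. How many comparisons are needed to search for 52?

Search path for 52: 47 -> 54 -> 52
Found: True
Comparisons: 3


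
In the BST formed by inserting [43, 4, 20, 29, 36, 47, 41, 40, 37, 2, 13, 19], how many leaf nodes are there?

Tree built from: [43, 4, 20, 29, 36, 47, 41, 40, 37, 2, 13, 19]
Tree (level-order array): [43, 4, 47, 2, 20, None, None, None, None, 13, 29, None, 19, None, 36, None, None, None, 41, 40, None, 37]
Rule: A leaf has 0 children.
Per-node child counts:
  node 43: 2 child(ren)
  node 4: 2 child(ren)
  node 2: 0 child(ren)
  node 20: 2 child(ren)
  node 13: 1 child(ren)
  node 19: 0 child(ren)
  node 29: 1 child(ren)
  node 36: 1 child(ren)
  node 41: 1 child(ren)
  node 40: 1 child(ren)
  node 37: 0 child(ren)
  node 47: 0 child(ren)
Matching nodes: [2, 19, 37, 47]
Count of leaf nodes: 4


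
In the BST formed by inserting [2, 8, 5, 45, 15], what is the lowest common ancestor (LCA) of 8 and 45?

Tree insertion order: [2, 8, 5, 45, 15]
Tree (level-order array): [2, None, 8, 5, 45, None, None, 15]
In a BST, the LCA of p=8, q=45 is the first node v on the
root-to-leaf path with p <= v <= q (go left if both < v, right if both > v).
Walk from root:
  at 2: both 8 and 45 > 2, go right
  at 8: 8 <= 8 <= 45, this is the LCA
LCA = 8


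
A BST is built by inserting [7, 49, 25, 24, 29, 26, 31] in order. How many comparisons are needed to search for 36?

Search path for 36: 7 -> 49 -> 25 -> 29 -> 31
Found: False
Comparisons: 5


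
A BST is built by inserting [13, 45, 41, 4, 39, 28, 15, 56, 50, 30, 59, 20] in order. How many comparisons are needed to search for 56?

Search path for 56: 13 -> 45 -> 56
Found: True
Comparisons: 3


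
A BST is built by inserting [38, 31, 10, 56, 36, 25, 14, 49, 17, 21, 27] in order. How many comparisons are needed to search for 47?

Search path for 47: 38 -> 56 -> 49
Found: False
Comparisons: 3


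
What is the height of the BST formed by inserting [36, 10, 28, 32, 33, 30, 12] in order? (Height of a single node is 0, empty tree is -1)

Insertion order: [36, 10, 28, 32, 33, 30, 12]
Tree (level-order array): [36, 10, None, None, 28, 12, 32, None, None, 30, 33]
Compute height bottom-up (empty subtree = -1):
  height(12) = 1 + max(-1, -1) = 0
  height(30) = 1 + max(-1, -1) = 0
  height(33) = 1 + max(-1, -1) = 0
  height(32) = 1 + max(0, 0) = 1
  height(28) = 1 + max(0, 1) = 2
  height(10) = 1 + max(-1, 2) = 3
  height(36) = 1 + max(3, -1) = 4
Height = 4


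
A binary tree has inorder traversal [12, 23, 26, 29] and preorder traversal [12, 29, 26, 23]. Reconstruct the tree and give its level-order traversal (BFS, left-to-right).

Inorder:  [12, 23, 26, 29]
Preorder: [12, 29, 26, 23]
Algorithm: preorder visits root first, so consume preorder in order;
for each root, split the current inorder slice at that value into
left-subtree inorder and right-subtree inorder, then recurse.
Recursive splits:
  root=12; inorder splits into left=[], right=[23, 26, 29]
  root=29; inorder splits into left=[23, 26], right=[]
  root=26; inorder splits into left=[23], right=[]
  root=23; inorder splits into left=[], right=[]
Reconstructed level-order: [12, 29, 26, 23]


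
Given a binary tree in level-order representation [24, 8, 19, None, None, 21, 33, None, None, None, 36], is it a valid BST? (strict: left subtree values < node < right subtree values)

Level-order array: [24, 8, 19, None, None, 21, 33, None, None, None, 36]
Validate using subtree bounds (lo, hi): at each node, require lo < value < hi,
then recurse left with hi=value and right with lo=value.
Preorder trace (stopping at first violation):
  at node 24 with bounds (-inf, +inf): OK
  at node 8 with bounds (-inf, 24): OK
  at node 19 with bounds (24, +inf): VIOLATION
Node 19 violates its bound: not (24 < 19 < +inf).
Result: Not a valid BST


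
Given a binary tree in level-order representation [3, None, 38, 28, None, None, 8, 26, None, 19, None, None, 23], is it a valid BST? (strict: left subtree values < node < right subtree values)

Level-order array: [3, None, 38, 28, None, None, 8, 26, None, 19, None, None, 23]
Validate using subtree bounds (lo, hi): at each node, require lo < value < hi,
then recurse left with hi=value and right with lo=value.
Preorder trace (stopping at first violation):
  at node 3 with bounds (-inf, +inf): OK
  at node 38 with bounds (3, +inf): OK
  at node 28 with bounds (3, 38): OK
  at node 8 with bounds (28, 38): VIOLATION
Node 8 violates its bound: not (28 < 8 < 38).
Result: Not a valid BST


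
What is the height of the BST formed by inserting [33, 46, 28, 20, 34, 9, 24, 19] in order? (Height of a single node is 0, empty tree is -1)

Insertion order: [33, 46, 28, 20, 34, 9, 24, 19]
Tree (level-order array): [33, 28, 46, 20, None, 34, None, 9, 24, None, None, None, 19]
Compute height bottom-up (empty subtree = -1):
  height(19) = 1 + max(-1, -1) = 0
  height(9) = 1 + max(-1, 0) = 1
  height(24) = 1 + max(-1, -1) = 0
  height(20) = 1 + max(1, 0) = 2
  height(28) = 1 + max(2, -1) = 3
  height(34) = 1 + max(-1, -1) = 0
  height(46) = 1 + max(0, -1) = 1
  height(33) = 1 + max(3, 1) = 4
Height = 4


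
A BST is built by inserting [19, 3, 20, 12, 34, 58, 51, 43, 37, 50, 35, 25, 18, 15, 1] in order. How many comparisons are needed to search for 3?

Search path for 3: 19 -> 3
Found: True
Comparisons: 2


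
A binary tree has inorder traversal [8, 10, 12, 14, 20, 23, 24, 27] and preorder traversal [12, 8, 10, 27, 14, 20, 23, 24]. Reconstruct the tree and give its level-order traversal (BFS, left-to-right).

Inorder:  [8, 10, 12, 14, 20, 23, 24, 27]
Preorder: [12, 8, 10, 27, 14, 20, 23, 24]
Algorithm: preorder visits root first, so consume preorder in order;
for each root, split the current inorder slice at that value into
left-subtree inorder and right-subtree inorder, then recurse.
Recursive splits:
  root=12; inorder splits into left=[8, 10], right=[14, 20, 23, 24, 27]
  root=8; inorder splits into left=[], right=[10]
  root=10; inorder splits into left=[], right=[]
  root=27; inorder splits into left=[14, 20, 23, 24], right=[]
  root=14; inorder splits into left=[], right=[20, 23, 24]
  root=20; inorder splits into left=[], right=[23, 24]
  root=23; inorder splits into left=[], right=[24]
  root=24; inorder splits into left=[], right=[]
Reconstructed level-order: [12, 8, 27, 10, 14, 20, 23, 24]


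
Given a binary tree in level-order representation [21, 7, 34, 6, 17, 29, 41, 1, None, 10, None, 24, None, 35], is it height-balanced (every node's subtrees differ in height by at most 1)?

Tree (level-order array): [21, 7, 34, 6, 17, 29, 41, 1, None, 10, None, 24, None, 35]
Definition: a tree is height-balanced if, at every node, |h(left) - h(right)| <= 1 (empty subtree has height -1).
Bottom-up per-node check:
  node 1: h_left=-1, h_right=-1, diff=0 [OK], height=0
  node 6: h_left=0, h_right=-1, diff=1 [OK], height=1
  node 10: h_left=-1, h_right=-1, diff=0 [OK], height=0
  node 17: h_left=0, h_right=-1, diff=1 [OK], height=1
  node 7: h_left=1, h_right=1, diff=0 [OK], height=2
  node 24: h_left=-1, h_right=-1, diff=0 [OK], height=0
  node 29: h_left=0, h_right=-1, diff=1 [OK], height=1
  node 35: h_left=-1, h_right=-1, diff=0 [OK], height=0
  node 41: h_left=0, h_right=-1, diff=1 [OK], height=1
  node 34: h_left=1, h_right=1, diff=0 [OK], height=2
  node 21: h_left=2, h_right=2, diff=0 [OK], height=3
All nodes satisfy the balance condition.
Result: Balanced


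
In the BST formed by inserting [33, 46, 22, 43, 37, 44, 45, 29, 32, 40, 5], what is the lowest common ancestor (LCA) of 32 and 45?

Tree insertion order: [33, 46, 22, 43, 37, 44, 45, 29, 32, 40, 5]
Tree (level-order array): [33, 22, 46, 5, 29, 43, None, None, None, None, 32, 37, 44, None, None, None, 40, None, 45]
In a BST, the LCA of p=32, q=45 is the first node v on the
root-to-leaf path with p <= v <= q (go left if both < v, right if both > v).
Walk from root:
  at 33: 32 <= 33 <= 45, this is the LCA
LCA = 33


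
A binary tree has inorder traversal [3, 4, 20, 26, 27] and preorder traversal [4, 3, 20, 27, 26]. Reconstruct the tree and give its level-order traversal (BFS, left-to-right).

Inorder:  [3, 4, 20, 26, 27]
Preorder: [4, 3, 20, 27, 26]
Algorithm: preorder visits root first, so consume preorder in order;
for each root, split the current inorder slice at that value into
left-subtree inorder and right-subtree inorder, then recurse.
Recursive splits:
  root=4; inorder splits into left=[3], right=[20, 26, 27]
  root=3; inorder splits into left=[], right=[]
  root=20; inorder splits into left=[], right=[26, 27]
  root=27; inorder splits into left=[26], right=[]
  root=26; inorder splits into left=[], right=[]
Reconstructed level-order: [4, 3, 20, 27, 26]


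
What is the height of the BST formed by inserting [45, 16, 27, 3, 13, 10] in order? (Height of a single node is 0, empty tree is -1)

Insertion order: [45, 16, 27, 3, 13, 10]
Tree (level-order array): [45, 16, None, 3, 27, None, 13, None, None, 10]
Compute height bottom-up (empty subtree = -1):
  height(10) = 1 + max(-1, -1) = 0
  height(13) = 1 + max(0, -1) = 1
  height(3) = 1 + max(-1, 1) = 2
  height(27) = 1 + max(-1, -1) = 0
  height(16) = 1 + max(2, 0) = 3
  height(45) = 1 + max(3, -1) = 4
Height = 4


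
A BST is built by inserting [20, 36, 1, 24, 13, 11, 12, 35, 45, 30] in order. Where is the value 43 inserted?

Starting tree (level order): [20, 1, 36, None, 13, 24, 45, 11, None, None, 35, None, None, None, 12, 30]
Insertion path: 20 -> 36 -> 45
Result: insert 43 as left child of 45
Final tree (level order): [20, 1, 36, None, 13, 24, 45, 11, None, None, 35, 43, None, None, 12, 30]


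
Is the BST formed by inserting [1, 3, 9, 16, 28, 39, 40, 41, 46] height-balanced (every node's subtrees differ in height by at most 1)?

Tree (level-order array): [1, None, 3, None, 9, None, 16, None, 28, None, 39, None, 40, None, 41, None, 46]
Definition: a tree is height-balanced if, at every node, |h(left) - h(right)| <= 1 (empty subtree has height -1).
Bottom-up per-node check:
  node 46: h_left=-1, h_right=-1, diff=0 [OK], height=0
  node 41: h_left=-1, h_right=0, diff=1 [OK], height=1
  node 40: h_left=-1, h_right=1, diff=2 [FAIL (|-1-1|=2 > 1)], height=2
  node 39: h_left=-1, h_right=2, diff=3 [FAIL (|-1-2|=3 > 1)], height=3
  node 28: h_left=-1, h_right=3, diff=4 [FAIL (|-1-3|=4 > 1)], height=4
  node 16: h_left=-1, h_right=4, diff=5 [FAIL (|-1-4|=5 > 1)], height=5
  node 9: h_left=-1, h_right=5, diff=6 [FAIL (|-1-5|=6 > 1)], height=6
  node 3: h_left=-1, h_right=6, diff=7 [FAIL (|-1-6|=7 > 1)], height=7
  node 1: h_left=-1, h_right=7, diff=8 [FAIL (|-1-7|=8 > 1)], height=8
Node 40 violates the condition: |-1 - 1| = 2 > 1.
Result: Not balanced


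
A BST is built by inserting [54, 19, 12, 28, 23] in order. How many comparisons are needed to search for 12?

Search path for 12: 54 -> 19 -> 12
Found: True
Comparisons: 3


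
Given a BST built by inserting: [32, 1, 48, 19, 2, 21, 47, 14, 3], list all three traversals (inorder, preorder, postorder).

Tree insertion order: [32, 1, 48, 19, 2, 21, 47, 14, 3]
Tree (level-order array): [32, 1, 48, None, 19, 47, None, 2, 21, None, None, None, 14, None, None, 3]
Inorder (L, root, R): [1, 2, 3, 14, 19, 21, 32, 47, 48]
Preorder (root, L, R): [32, 1, 19, 2, 14, 3, 21, 48, 47]
Postorder (L, R, root): [3, 14, 2, 21, 19, 1, 47, 48, 32]


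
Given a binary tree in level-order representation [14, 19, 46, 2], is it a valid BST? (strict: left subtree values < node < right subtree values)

Level-order array: [14, 19, 46, 2]
Validate using subtree bounds (lo, hi): at each node, require lo < value < hi,
then recurse left with hi=value and right with lo=value.
Preorder trace (stopping at first violation):
  at node 14 with bounds (-inf, +inf): OK
  at node 19 with bounds (-inf, 14): VIOLATION
Node 19 violates its bound: not (-inf < 19 < 14).
Result: Not a valid BST


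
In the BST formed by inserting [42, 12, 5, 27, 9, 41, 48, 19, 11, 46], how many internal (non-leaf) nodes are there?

Tree built from: [42, 12, 5, 27, 9, 41, 48, 19, 11, 46]
Tree (level-order array): [42, 12, 48, 5, 27, 46, None, None, 9, 19, 41, None, None, None, 11]
Rule: An internal node has at least one child.
Per-node child counts:
  node 42: 2 child(ren)
  node 12: 2 child(ren)
  node 5: 1 child(ren)
  node 9: 1 child(ren)
  node 11: 0 child(ren)
  node 27: 2 child(ren)
  node 19: 0 child(ren)
  node 41: 0 child(ren)
  node 48: 1 child(ren)
  node 46: 0 child(ren)
Matching nodes: [42, 12, 5, 9, 27, 48]
Count of internal (non-leaf) nodes: 6


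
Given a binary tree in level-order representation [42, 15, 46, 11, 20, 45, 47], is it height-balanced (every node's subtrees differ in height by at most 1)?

Tree (level-order array): [42, 15, 46, 11, 20, 45, 47]
Definition: a tree is height-balanced if, at every node, |h(left) - h(right)| <= 1 (empty subtree has height -1).
Bottom-up per-node check:
  node 11: h_left=-1, h_right=-1, diff=0 [OK], height=0
  node 20: h_left=-1, h_right=-1, diff=0 [OK], height=0
  node 15: h_left=0, h_right=0, diff=0 [OK], height=1
  node 45: h_left=-1, h_right=-1, diff=0 [OK], height=0
  node 47: h_left=-1, h_right=-1, diff=0 [OK], height=0
  node 46: h_left=0, h_right=0, diff=0 [OK], height=1
  node 42: h_left=1, h_right=1, diff=0 [OK], height=2
All nodes satisfy the balance condition.
Result: Balanced


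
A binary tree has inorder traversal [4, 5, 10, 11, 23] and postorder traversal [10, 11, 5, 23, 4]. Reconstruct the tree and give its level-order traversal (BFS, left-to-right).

Inorder:   [4, 5, 10, 11, 23]
Postorder: [10, 11, 5, 23, 4]
Algorithm: postorder visits root last, so walk postorder right-to-left;
each value is the root of the current inorder slice — split it at that
value, recurse on the right subtree first, then the left.
Recursive splits:
  root=4; inorder splits into left=[], right=[5, 10, 11, 23]
  root=23; inorder splits into left=[5, 10, 11], right=[]
  root=5; inorder splits into left=[], right=[10, 11]
  root=11; inorder splits into left=[10], right=[]
  root=10; inorder splits into left=[], right=[]
Reconstructed level-order: [4, 23, 5, 11, 10]


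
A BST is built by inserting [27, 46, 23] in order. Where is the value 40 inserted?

Starting tree (level order): [27, 23, 46]
Insertion path: 27 -> 46
Result: insert 40 as left child of 46
Final tree (level order): [27, 23, 46, None, None, 40]


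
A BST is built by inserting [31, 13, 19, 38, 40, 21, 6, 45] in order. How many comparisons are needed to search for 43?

Search path for 43: 31 -> 38 -> 40 -> 45
Found: False
Comparisons: 4


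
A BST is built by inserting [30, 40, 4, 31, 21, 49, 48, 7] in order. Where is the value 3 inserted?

Starting tree (level order): [30, 4, 40, None, 21, 31, 49, 7, None, None, None, 48]
Insertion path: 30 -> 4
Result: insert 3 as left child of 4
Final tree (level order): [30, 4, 40, 3, 21, 31, 49, None, None, 7, None, None, None, 48]


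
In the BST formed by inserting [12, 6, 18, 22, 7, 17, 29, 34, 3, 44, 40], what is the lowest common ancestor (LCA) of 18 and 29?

Tree insertion order: [12, 6, 18, 22, 7, 17, 29, 34, 3, 44, 40]
Tree (level-order array): [12, 6, 18, 3, 7, 17, 22, None, None, None, None, None, None, None, 29, None, 34, None, 44, 40]
In a BST, the LCA of p=18, q=29 is the first node v on the
root-to-leaf path with p <= v <= q (go left if both < v, right if both > v).
Walk from root:
  at 12: both 18 and 29 > 12, go right
  at 18: 18 <= 18 <= 29, this is the LCA
LCA = 18


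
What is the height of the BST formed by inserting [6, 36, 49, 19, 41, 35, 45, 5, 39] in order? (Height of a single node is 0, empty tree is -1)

Insertion order: [6, 36, 49, 19, 41, 35, 45, 5, 39]
Tree (level-order array): [6, 5, 36, None, None, 19, 49, None, 35, 41, None, None, None, 39, 45]
Compute height bottom-up (empty subtree = -1):
  height(5) = 1 + max(-1, -1) = 0
  height(35) = 1 + max(-1, -1) = 0
  height(19) = 1 + max(-1, 0) = 1
  height(39) = 1 + max(-1, -1) = 0
  height(45) = 1 + max(-1, -1) = 0
  height(41) = 1 + max(0, 0) = 1
  height(49) = 1 + max(1, -1) = 2
  height(36) = 1 + max(1, 2) = 3
  height(6) = 1 + max(0, 3) = 4
Height = 4


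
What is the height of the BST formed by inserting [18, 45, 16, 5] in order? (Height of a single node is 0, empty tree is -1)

Insertion order: [18, 45, 16, 5]
Tree (level-order array): [18, 16, 45, 5]
Compute height bottom-up (empty subtree = -1):
  height(5) = 1 + max(-1, -1) = 0
  height(16) = 1 + max(0, -1) = 1
  height(45) = 1 + max(-1, -1) = 0
  height(18) = 1 + max(1, 0) = 2
Height = 2


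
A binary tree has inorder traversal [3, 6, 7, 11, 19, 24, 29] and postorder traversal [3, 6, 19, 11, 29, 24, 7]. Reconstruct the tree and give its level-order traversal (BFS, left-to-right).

Inorder:   [3, 6, 7, 11, 19, 24, 29]
Postorder: [3, 6, 19, 11, 29, 24, 7]
Algorithm: postorder visits root last, so walk postorder right-to-left;
each value is the root of the current inorder slice — split it at that
value, recurse on the right subtree first, then the left.
Recursive splits:
  root=7; inorder splits into left=[3, 6], right=[11, 19, 24, 29]
  root=24; inorder splits into left=[11, 19], right=[29]
  root=29; inorder splits into left=[], right=[]
  root=11; inorder splits into left=[], right=[19]
  root=19; inorder splits into left=[], right=[]
  root=6; inorder splits into left=[3], right=[]
  root=3; inorder splits into left=[], right=[]
Reconstructed level-order: [7, 6, 24, 3, 11, 29, 19]


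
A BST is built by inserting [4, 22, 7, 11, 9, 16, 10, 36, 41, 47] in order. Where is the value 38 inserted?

Starting tree (level order): [4, None, 22, 7, 36, None, 11, None, 41, 9, 16, None, 47, None, 10]
Insertion path: 4 -> 22 -> 36 -> 41
Result: insert 38 as left child of 41
Final tree (level order): [4, None, 22, 7, 36, None, 11, None, 41, 9, 16, 38, 47, None, 10]


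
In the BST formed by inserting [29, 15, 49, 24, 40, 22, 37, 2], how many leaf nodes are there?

Tree built from: [29, 15, 49, 24, 40, 22, 37, 2]
Tree (level-order array): [29, 15, 49, 2, 24, 40, None, None, None, 22, None, 37]
Rule: A leaf has 0 children.
Per-node child counts:
  node 29: 2 child(ren)
  node 15: 2 child(ren)
  node 2: 0 child(ren)
  node 24: 1 child(ren)
  node 22: 0 child(ren)
  node 49: 1 child(ren)
  node 40: 1 child(ren)
  node 37: 0 child(ren)
Matching nodes: [2, 22, 37]
Count of leaf nodes: 3


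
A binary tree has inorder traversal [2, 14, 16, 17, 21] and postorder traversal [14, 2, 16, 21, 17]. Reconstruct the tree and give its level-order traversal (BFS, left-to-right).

Inorder:   [2, 14, 16, 17, 21]
Postorder: [14, 2, 16, 21, 17]
Algorithm: postorder visits root last, so walk postorder right-to-left;
each value is the root of the current inorder slice — split it at that
value, recurse on the right subtree first, then the left.
Recursive splits:
  root=17; inorder splits into left=[2, 14, 16], right=[21]
  root=21; inorder splits into left=[], right=[]
  root=16; inorder splits into left=[2, 14], right=[]
  root=2; inorder splits into left=[], right=[14]
  root=14; inorder splits into left=[], right=[]
Reconstructed level-order: [17, 16, 21, 2, 14]


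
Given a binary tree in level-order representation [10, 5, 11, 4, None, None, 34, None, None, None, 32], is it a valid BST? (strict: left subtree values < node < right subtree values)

Level-order array: [10, 5, 11, 4, None, None, 34, None, None, None, 32]
Validate using subtree bounds (lo, hi): at each node, require lo < value < hi,
then recurse left with hi=value and right with lo=value.
Preorder trace (stopping at first violation):
  at node 10 with bounds (-inf, +inf): OK
  at node 5 with bounds (-inf, 10): OK
  at node 4 with bounds (-inf, 5): OK
  at node 11 with bounds (10, +inf): OK
  at node 34 with bounds (11, +inf): OK
  at node 32 with bounds (34, +inf): VIOLATION
Node 32 violates its bound: not (34 < 32 < +inf).
Result: Not a valid BST


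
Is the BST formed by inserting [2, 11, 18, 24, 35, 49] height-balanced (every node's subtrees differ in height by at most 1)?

Tree (level-order array): [2, None, 11, None, 18, None, 24, None, 35, None, 49]
Definition: a tree is height-balanced if, at every node, |h(left) - h(right)| <= 1 (empty subtree has height -1).
Bottom-up per-node check:
  node 49: h_left=-1, h_right=-1, diff=0 [OK], height=0
  node 35: h_left=-1, h_right=0, diff=1 [OK], height=1
  node 24: h_left=-1, h_right=1, diff=2 [FAIL (|-1-1|=2 > 1)], height=2
  node 18: h_left=-1, h_right=2, diff=3 [FAIL (|-1-2|=3 > 1)], height=3
  node 11: h_left=-1, h_right=3, diff=4 [FAIL (|-1-3|=4 > 1)], height=4
  node 2: h_left=-1, h_right=4, diff=5 [FAIL (|-1-4|=5 > 1)], height=5
Node 24 violates the condition: |-1 - 1| = 2 > 1.
Result: Not balanced


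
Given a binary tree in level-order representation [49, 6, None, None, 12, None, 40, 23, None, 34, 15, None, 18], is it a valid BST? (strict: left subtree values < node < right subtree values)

Level-order array: [49, 6, None, None, 12, None, 40, 23, None, 34, 15, None, 18]
Validate using subtree bounds (lo, hi): at each node, require lo < value < hi,
then recurse left with hi=value and right with lo=value.
Preorder trace (stopping at first violation):
  at node 49 with bounds (-inf, +inf): OK
  at node 6 with bounds (-inf, 49): OK
  at node 12 with bounds (6, 49): OK
  at node 40 with bounds (12, 49): OK
  at node 23 with bounds (12, 40): OK
  at node 34 with bounds (12, 23): VIOLATION
Node 34 violates its bound: not (12 < 34 < 23).
Result: Not a valid BST


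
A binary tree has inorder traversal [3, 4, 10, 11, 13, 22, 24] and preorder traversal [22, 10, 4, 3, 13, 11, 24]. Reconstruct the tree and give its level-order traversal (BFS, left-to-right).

Inorder:  [3, 4, 10, 11, 13, 22, 24]
Preorder: [22, 10, 4, 3, 13, 11, 24]
Algorithm: preorder visits root first, so consume preorder in order;
for each root, split the current inorder slice at that value into
left-subtree inorder and right-subtree inorder, then recurse.
Recursive splits:
  root=22; inorder splits into left=[3, 4, 10, 11, 13], right=[24]
  root=10; inorder splits into left=[3, 4], right=[11, 13]
  root=4; inorder splits into left=[3], right=[]
  root=3; inorder splits into left=[], right=[]
  root=13; inorder splits into left=[11], right=[]
  root=11; inorder splits into left=[], right=[]
  root=24; inorder splits into left=[], right=[]
Reconstructed level-order: [22, 10, 24, 4, 13, 3, 11]


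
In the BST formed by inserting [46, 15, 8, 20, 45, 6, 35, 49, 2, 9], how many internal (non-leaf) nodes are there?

Tree built from: [46, 15, 8, 20, 45, 6, 35, 49, 2, 9]
Tree (level-order array): [46, 15, 49, 8, 20, None, None, 6, 9, None, 45, 2, None, None, None, 35]
Rule: An internal node has at least one child.
Per-node child counts:
  node 46: 2 child(ren)
  node 15: 2 child(ren)
  node 8: 2 child(ren)
  node 6: 1 child(ren)
  node 2: 0 child(ren)
  node 9: 0 child(ren)
  node 20: 1 child(ren)
  node 45: 1 child(ren)
  node 35: 0 child(ren)
  node 49: 0 child(ren)
Matching nodes: [46, 15, 8, 6, 20, 45]
Count of internal (non-leaf) nodes: 6


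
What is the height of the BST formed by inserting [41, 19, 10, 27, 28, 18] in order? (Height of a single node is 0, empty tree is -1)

Insertion order: [41, 19, 10, 27, 28, 18]
Tree (level-order array): [41, 19, None, 10, 27, None, 18, None, 28]
Compute height bottom-up (empty subtree = -1):
  height(18) = 1 + max(-1, -1) = 0
  height(10) = 1 + max(-1, 0) = 1
  height(28) = 1 + max(-1, -1) = 0
  height(27) = 1 + max(-1, 0) = 1
  height(19) = 1 + max(1, 1) = 2
  height(41) = 1 + max(2, -1) = 3
Height = 3


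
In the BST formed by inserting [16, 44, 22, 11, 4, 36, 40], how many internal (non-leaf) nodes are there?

Tree built from: [16, 44, 22, 11, 4, 36, 40]
Tree (level-order array): [16, 11, 44, 4, None, 22, None, None, None, None, 36, None, 40]
Rule: An internal node has at least one child.
Per-node child counts:
  node 16: 2 child(ren)
  node 11: 1 child(ren)
  node 4: 0 child(ren)
  node 44: 1 child(ren)
  node 22: 1 child(ren)
  node 36: 1 child(ren)
  node 40: 0 child(ren)
Matching nodes: [16, 11, 44, 22, 36]
Count of internal (non-leaf) nodes: 5


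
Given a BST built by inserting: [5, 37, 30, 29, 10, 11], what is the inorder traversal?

Tree insertion order: [5, 37, 30, 29, 10, 11]
Tree (level-order array): [5, None, 37, 30, None, 29, None, 10, None, None, 11]
Inorder traversal: [5, 10, 11, 29, 30, 37]


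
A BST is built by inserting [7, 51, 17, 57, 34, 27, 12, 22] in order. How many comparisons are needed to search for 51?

Search path for 51: 7 -> 51
Found: True
Comparisons: 2


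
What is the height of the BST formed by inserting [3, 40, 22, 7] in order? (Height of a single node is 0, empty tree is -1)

Insertion order: [3, 40, 22, 7]
Tree (level-order array): [3, None, 40, 22, None, 7]
Compute height bottom-up (empty subtree = -1):
  height(7) = 1 + max(-1, -1) = 0
  height(22) = 1 + max(0, -1) = 1
  height(40) = 1 + max(1, -1) = 2
  height(3) = 1 + max(-1, 2) = 3
Height = 3


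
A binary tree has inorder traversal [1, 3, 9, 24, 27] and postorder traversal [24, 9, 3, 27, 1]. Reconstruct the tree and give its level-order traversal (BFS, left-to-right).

Inorder:   [1, 3, 9, 24, 27]
Postorder: [24, 9, 3, 27, 1]
Algorithm: postorder visits root last, so walk postorder right-to-left;
each value is the root of the current inorder slice — split it at that
value, recurse on the right subtree first, then the left.
Recursive splits:
  root=1; inorder splits into left=[], right=[3, 9, 24, 27]
  root=27; inorder splits into left=[3, 9, 24], right=[]
  root=3; inorder splits into left=[], right=[9, 24]
  root=9; inorder splits into left=[], right=[24]
  root=24; inorder splits into left=[], right=[]
Reconstructed level-order: [1, 27, 3, 9, 24]


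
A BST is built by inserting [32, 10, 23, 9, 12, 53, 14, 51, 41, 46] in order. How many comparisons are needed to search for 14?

Search path for 14: 32 -> 10 -> 23 -> 12 -> 14
Found: True
Comparisons: 5


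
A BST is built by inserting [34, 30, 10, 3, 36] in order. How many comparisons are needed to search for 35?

Search path for 35: 34 -> 36
Found: False
Comparisons: 2


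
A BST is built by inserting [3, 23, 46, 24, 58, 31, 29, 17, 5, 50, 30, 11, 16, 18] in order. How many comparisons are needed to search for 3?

Search path for 3: 3
Found: True
Comparisons: 1


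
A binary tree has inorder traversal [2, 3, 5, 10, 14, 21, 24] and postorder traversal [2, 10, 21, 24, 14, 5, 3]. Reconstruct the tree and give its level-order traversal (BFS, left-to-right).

Inorder:   [2, 3, 5, 10, 14, 21, 24]
Postorder: [2, 10, 21, 24, 14, 5, 3]
Algorithm: postorder visits root last, so walk postorder right-to-left;
each value is the root of the current inorder slice — split it at that
value, recurse on the right subtree first, then the left.
Recursive splits:
  root=3; inorder splits into left=[2], right=[5, 10, 14, 21, 24]
  root=5; inorder splits into left=[], right=[10, 14, 21, 24]
  root=14; inorder splits into left=[10], right=[21, 24]
  root=24; inorder splits into left=[21], right=[]
  root=21; inorder splits into left=[], right=[]
  root=10; inorder splits into left=[], right=[]
  root=2; inorder splits into left=[], right=[]
Reconstructed level-order: [3, 2, 5, 14, 10, 24, 21]


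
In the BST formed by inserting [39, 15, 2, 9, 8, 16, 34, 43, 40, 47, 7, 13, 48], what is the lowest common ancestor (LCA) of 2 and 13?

Tree insertion order: [39, 15, 2, 9, 8, 16, 34, 43, 40, 47, 7, 13, 48]
Tree (level-order array): [39, 15, 43, 2, 16, 40, 47, None, 9, None, 34, None, None, None, 48, 8, 13, None, None, None, None, 7]
In a BST, the LCA of p=2, q=13 is the first node v on the
root-to-leaf path with p <= v <= q (go left if both < v, right if both > v).
Walk from root:
  at 39: both 2 and 13 < 39, go left
  at 15: both 2 and 13 < 15, go left
  at 2: 2 <= 2 <= 13, this is the LCA
LCA = 2


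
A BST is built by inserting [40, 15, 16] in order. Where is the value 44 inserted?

Starting tree (level order): [40, 15, None, None, 16]
Insertion path: 40
Result: insert 44 as right child of 40
Final tree (level order): [40, 15, 44, None, 16]


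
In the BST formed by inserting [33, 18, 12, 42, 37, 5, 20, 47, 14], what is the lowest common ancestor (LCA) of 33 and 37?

Tree insertion order: [33, 18, 12, 42, 37, 5, 20, 47, 14]
Tree (level-order array): [33, 18, 42, 12, 20, 37, 47, 5, 14]
In a BST, the LCA of p=33, q=37 is the first node v on the
root-to-leaf path with p <= v <= q (go left if both < v, right if both > v).
Walk from root:
  at 33: 33 <= 33 <= 37, this is the LCA
LCA = 33


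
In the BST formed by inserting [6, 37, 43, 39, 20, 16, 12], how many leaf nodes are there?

Tree built from: [6, 37, 43, 39, 20, 16, 12]
Tree (level-order array): [6, None, 37, 20, 43, 16, None, 39, None, 12]
Rule: A leaf has 0 children.
Per-node child counts:
  node 6: 1 child(ren)
  node 37: 2 child(ren)
  node 20: 1 child(ren)
  node 16: 1 child(ren)
  node 12: 0 child(ren)
  node 43: 1 child(ren)
  node 39: 0 child(ren)
Matching nodes: [12, 39]
Count of leaf nodes: 2


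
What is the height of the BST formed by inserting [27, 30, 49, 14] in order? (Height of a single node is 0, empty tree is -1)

Insertion order: [27, 30, 49, 14]
Tree (level-order array): [27, 14, 30, None, None, None, 49]
Compute height bottom-up (empty subtree = -1):
  height(14) = 1 + max(-1, -1) = 0
  height(49) = 1 + max(-1, -1) = 0
  height(30) = 1 + max(-1, 0) = 1
  height(27) = 1 + max(0, 1) = 2
Height = 2


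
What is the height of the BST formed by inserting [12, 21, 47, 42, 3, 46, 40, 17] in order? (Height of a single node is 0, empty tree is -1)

Insertion order: [12, 21, 47, 42, 3, 46, 40, 17]
Tree (level-order array): [12, 3, 21, None, None, 17, 47, None, None, 42, None, 40, 46]
Compute height bottom-up (empty subtree = -1):
  height(3) = 1 + max(-1, -1) = 0
  height(17) = 1 + max(-1, -1) = 0
  height(40) = 1 + max(-1, -1) = 0
  height(46) = 1 + max(-1, -1) = 0
  height(42) = 1 + max(0, 0) = 1
  height(47) = 1 + max(1, -1) = 2
  height(21) = 1 + max(0, 2) = 3
  height(12) = 1 + max(0, 3) = 4
Height = 4
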